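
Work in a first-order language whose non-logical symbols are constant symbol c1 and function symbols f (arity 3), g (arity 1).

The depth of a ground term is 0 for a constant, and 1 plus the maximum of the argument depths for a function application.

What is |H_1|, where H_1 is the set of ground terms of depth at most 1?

If N_k denotes the number of depth-≤k ground terms, the 1 constant gives N_0 = 1, and each function symbol of arity r contributes N_{k-1}^r new terms at level k: N_k = 1 + N_{k-1}^3 + N_{k-1}.
N_0 = 1
N_1 = 1 + 1^3 + 1 = 3
Explicitly: c1, f(c1, c1, c1), g(c1).

3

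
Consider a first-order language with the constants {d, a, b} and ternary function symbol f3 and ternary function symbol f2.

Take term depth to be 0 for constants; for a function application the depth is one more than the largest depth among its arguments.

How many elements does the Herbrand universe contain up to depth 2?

370389

Let N_k count ground terms of depth at most k. Each non-constant term of depth ≤ k is some function symbol applied to depth-≤(k−1) arguments, giving N_k = 3 + N_{k-1}^3 + N_{k-1}^3.
N_0 = 3
N_1 = 3 + 3^3 + 3^3 = 57
N_2 = 3 + 57^3 + 57^3 = 370389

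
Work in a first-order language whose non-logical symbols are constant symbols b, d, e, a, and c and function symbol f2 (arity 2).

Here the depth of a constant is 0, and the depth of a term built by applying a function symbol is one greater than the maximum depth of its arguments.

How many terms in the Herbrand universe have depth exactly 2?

875

Let N_k = |{terms of depth ≤ k}|. Then N_0 = 5 and N_k = 5 + N_{k-1}^2 for k ≥ 1 (one summand per function symbol, arity giving the exponent).
N_0 = 5
N_1 = 5 + 5^2 = 30
N_2 = 5 + 30^2 = 905
Terms of depth exactly 2: N_2 − N_1 = 905 − 30 = 875.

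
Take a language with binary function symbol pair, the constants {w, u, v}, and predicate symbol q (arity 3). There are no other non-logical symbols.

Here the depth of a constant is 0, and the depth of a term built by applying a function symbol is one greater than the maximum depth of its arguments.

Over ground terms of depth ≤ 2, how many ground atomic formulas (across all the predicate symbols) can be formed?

First count ground terms of depth ≤ 2.
Count level by level. With function symbols pair/2, the terms of depth ≤ k are the 3 constants together with each function applied to depth-≤(k−1) tuples, so N_k = 3 + N_{k-1}^2.
N_0 = 3
N_1 = 3 + 3^2 = 12
N_2 = 3 + 12^2 = 147
So |H| = 147.
Each predicate of arity r yields |H|^r ground atoms (one per choice of an r-tuple from H):
  q: 147^3 = 3176523
Total ground atoms: 3176523.

3176523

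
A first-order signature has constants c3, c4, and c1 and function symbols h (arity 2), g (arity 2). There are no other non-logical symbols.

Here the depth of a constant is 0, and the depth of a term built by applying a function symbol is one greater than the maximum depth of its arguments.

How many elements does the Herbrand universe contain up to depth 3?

1566453

Write N_k for the number of ground terms of depth ≤ k. A term of depth ≤ k is either a constant or a function symbol applied to arguments of depth ≤ k−1, so N_k = 3 + N_{k-1}^2 + N_{k-1}^2.
N_0 = 3
N_1 = 3 + 3^2 + 3^2 = 21
N_2 = 3 + 21^2 + 21^2 = 885
N_3 = 3 + 885^2 + 885^2 = 1566453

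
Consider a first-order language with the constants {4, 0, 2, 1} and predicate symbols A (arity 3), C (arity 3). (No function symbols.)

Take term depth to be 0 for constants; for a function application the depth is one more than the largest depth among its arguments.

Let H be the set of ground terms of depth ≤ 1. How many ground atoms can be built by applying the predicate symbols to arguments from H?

128

First count ground terms of depth ≤ 1.
With no function symbols every ground term is a constant, so there are exactly 4 ground terms at every depth bound.
N_0 = 4
N_1 = 4
Explicitly: 4, 0, 2, 1.
So |H| = 4.
Ground atoms are formed by filling each argument slot of a predicate with a term from H, so an r-ary predicate gives |H|^r atoms:
  A: 4^3 = 64;  C: 4^3 = 64
Total ground atoms: 64 + 64 = 128.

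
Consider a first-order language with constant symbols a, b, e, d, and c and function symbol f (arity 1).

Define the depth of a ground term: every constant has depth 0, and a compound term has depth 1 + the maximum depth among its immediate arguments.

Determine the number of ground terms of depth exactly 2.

Let N_k count ground terms of depth at most k. Each non-constant term of depth ≤ k is some function symbol applied to depth-≤(k−1) arguments, giving N_k = 5 + N_{k-1}.
N_0 = 5
N_1 = 5 + 5 = 10
N_2 = 5 + 10 = 15
Terms of depth exactly 2: N_2 − N_1 = 15 − 10 = 5.

5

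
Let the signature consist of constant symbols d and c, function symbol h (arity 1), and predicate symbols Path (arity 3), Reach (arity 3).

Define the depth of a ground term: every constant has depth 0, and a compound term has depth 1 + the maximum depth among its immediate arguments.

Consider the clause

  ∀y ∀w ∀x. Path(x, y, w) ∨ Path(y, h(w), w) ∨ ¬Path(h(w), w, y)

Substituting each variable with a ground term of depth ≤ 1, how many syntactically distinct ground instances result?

64

Ground terms of depth ≤ 1:
  Let N_k count ground terms of depth at most k. Each non-constant term of depth ≤ k is some function symbol applied to depth-≤(k−1) arguments, giving N_k = 2 + N_{k-1}.
  N_0 = 2
  N_1 = 2 + 2 = 4
  Explicitly: d, c, h(d), h(c).
So there are 4 ground terms available for substitution.
Each of y, w, x ranges independently over the available ground terms, and distinct assignments produce distinct instances.
Number of ground instances = 4^3 = 64.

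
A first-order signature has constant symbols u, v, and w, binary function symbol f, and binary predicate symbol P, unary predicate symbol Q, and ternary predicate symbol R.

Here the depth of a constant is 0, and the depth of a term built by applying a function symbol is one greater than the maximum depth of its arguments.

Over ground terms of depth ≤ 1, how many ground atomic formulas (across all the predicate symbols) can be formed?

1884

First count ground terms of depth ≤ 1.
Let N_k = |{terms of depth ≤ k}|. Then N_0 = 3 and N_k = 3 + N_{k-1}^2 for k ≥ 1 (one summand per function symbol, arity giving the exponent).
N_0 = 3
N_1 = 3 + 3^2 = 12
Explicitly: u, v, w, f(u, u), f(u, v), f(u, w), f(v, u), f(v, v), f(v, w), f(w, u), f(w, v), f(w, w).
So |H| = 12.
Ground atoms are formed by filling each argument slot of a predicate with a term from H, so an r-ary predicate gives |H|^r atoms:
  P: 12^2 = 144;  Q: 12;  R: 12^3 = 1728
Total ground atoms: 144 + 12 + 1728 = 1884.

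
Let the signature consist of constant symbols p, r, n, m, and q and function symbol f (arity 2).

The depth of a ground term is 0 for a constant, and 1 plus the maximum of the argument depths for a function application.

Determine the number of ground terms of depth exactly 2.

Let N_k count ground terms of depth at most k. Each non-constant term of depth ≤ k is some function symbol applied to depth-≤(k−1) arguments, giving N_k = 5 + N_{k-1}^2.
N_0 = 5
N_1 = 5 + 5^2 = 30
N_2 = 5 + 30^2 = 905
Terms of depth exactly 2: N_2 − N_1 = 905 − 30 = 875.

875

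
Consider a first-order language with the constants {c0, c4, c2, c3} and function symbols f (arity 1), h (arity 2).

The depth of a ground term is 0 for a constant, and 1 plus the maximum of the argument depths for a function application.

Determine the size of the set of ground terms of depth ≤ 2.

If N_k denotes the number of depth-≤k ground terms, the 4 constants give N_0 = 4, and each function symbol of arity r contributes N_{k-1}^r new terms at level k: N_k = 4 + N_{k-1} + N_{k-1}^2.
N_0 = 4
N_1 = 4 + 4 + 4^2 = 24
N_2 = 4 + 24 + 24^2 = 604

604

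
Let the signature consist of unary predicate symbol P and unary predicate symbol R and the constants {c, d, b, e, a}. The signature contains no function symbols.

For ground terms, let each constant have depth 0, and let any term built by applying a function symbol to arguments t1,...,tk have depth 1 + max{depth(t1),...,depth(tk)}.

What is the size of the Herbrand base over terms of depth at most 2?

First count ground terms of depth ≤ 2.
With no function symbols every ground term is a constant, so there are exactly 5 ground terms at every depth bound.
N_0 = 5
N_1 = 5
N_2 = 5
Explicitly: c, d, b, e, a.
So |H| = 5.
A ground atom is a predicate applied to a tuple of terms from H, so the count is the sum over predicates of |H|^arity:
  P: 5;  R: 5
Total ground atoms: 5 + 5 = 10.

10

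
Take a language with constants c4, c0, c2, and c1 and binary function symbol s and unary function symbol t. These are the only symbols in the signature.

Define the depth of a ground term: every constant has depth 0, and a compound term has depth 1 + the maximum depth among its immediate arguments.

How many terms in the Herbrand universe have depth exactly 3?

Let N_k = |{terms of depth ≤ k}|. Then N_0 = 4 and N_k = 4 + N_{k-1}^2 + N_{k-1} for k ≥ 1 (one summand per function symbol, arity giving the exponent).
N_0 = 4
N_1 = 4 + 4^2 + 4 = 24
N_2 = 4 + 24^2 + 24 = 604
N_3 = 4 + 604^2 + 604 = 365424
Terms of depth exactly 3: N_3 − N_2 = 365424 − 604 = 364820.

364820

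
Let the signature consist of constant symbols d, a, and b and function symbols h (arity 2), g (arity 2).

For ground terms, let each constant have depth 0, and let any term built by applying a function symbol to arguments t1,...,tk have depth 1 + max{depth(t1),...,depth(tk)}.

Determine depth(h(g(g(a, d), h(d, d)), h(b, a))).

3

depth(g(a, d)) = 1 + max(0, 0) = 1
depth(h(d, d)) = 1 + max(0, 0) = 1
depth(g(g(a, d), h(d, d))) = 1 + max(1, 1) = 2
depth(h(b, a)) = 1 + max(0, 0) = 1
depth(h(g(g(a, d), h(d, d)), h(b, a))) = 1 + max(2, 1) = 3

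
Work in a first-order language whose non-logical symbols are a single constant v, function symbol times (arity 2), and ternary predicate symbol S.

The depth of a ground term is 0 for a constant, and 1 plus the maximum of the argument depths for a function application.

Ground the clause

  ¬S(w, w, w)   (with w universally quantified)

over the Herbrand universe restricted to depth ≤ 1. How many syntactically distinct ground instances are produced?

Ground terms of depth ≤ 1:
  Write N_k for the number of ground terms of depth ≤ k. A term of depth ≤ k is either a constant or a function symbol applied to arguments of depth ≤ k−1, so N_k = 1 + N_{k-1}^2.
  N_0 = 1
  N_1 = 1 + 1^2 = 2
  Explicitly: v, times(v, v).
So there are 2 ground terms available for substitution.
The body mentions the single quantified variable w; since ground terms form a free algebra, no two substitutions collapse to the same formula.
Number of ground instances = 2.

2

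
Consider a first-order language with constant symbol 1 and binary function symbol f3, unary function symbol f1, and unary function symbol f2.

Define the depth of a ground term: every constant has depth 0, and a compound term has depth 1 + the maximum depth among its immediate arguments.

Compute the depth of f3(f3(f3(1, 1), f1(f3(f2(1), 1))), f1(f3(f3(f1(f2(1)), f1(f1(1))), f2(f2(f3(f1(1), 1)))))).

depth(f3(1, 1)) = 1 + max(0, 0) = 1
depth(f2(1)) = 1 + depth(1) = 1 + 0 = 1
depth(f3(f2(1), 1)) = 1 + max(1, 0) = 2
depth(f1(f3(f2(1), 1))) = 1 + depth(f3(f2(1), 1)) = 1 + 2 = 3
depth(f3(f3(1, 1), f1(f3(f2(1), 1)))) = 1 + max(1, 3) = 4
depth(f1(f2(1))) = 1 + depth(f2(1)) = 1 + 1 = 2
depth(f1(1)) = 1 + depth(1) = 1 + 0 = 1
depth(f1(f1(1))) = 1 + depth(f1(1)) = 1 + 1 = 2
depth(f3(f1(f2(1)), f1(f1(1)))) = 1 + max(2, 2) = 3
depth(f3(f1(1), 1)) = 1 + max(1, 0) = 2
depth(f2(f3(f1(1), 1))) = 1 + depth(f3(f1(1), 1)) = 1 + 2 = 3
depth(f2(f2(f3(f1(1), 1)))) = 1 + depth(f2(f3(f1(1), 1))) = 1 + 3 = 4
depth(f3(f3(f1(f2(1)), f1(f1(1))), f2(f2(f3(f1(1), 1))))) = 1 + max(3, 4) = 5
depth(f1(f3(f3(f1(f2(1)), f1(f1(1))), f2(f2(f3(f1(1), 1)))))) = 1 + depth(f3(f3(f1(f2(1)), f1(f1(1))), f2(f2(f3(f1(1), 1))))) = 1 + 5 = 6
depth(f3(f3(f3(1, 1), f1(f3(f2(1), 1))), f1(f3(f3(f1(f2(1)), f1(f1(1))), f2(f2(f3(f1(1), 1))))))) = 1 + max(4, 6) = 7

7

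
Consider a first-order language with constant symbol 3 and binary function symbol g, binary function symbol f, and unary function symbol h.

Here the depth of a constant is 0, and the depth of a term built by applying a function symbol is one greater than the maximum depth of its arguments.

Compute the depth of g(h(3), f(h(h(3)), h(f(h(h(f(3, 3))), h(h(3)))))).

7

depth(h(3)) = 1 + depth(3) = 1 + 0 = 1
depth(h(h(3))) = 1 + depth(h(3)) = 1 + 1 = 2
depth(f(3, 3)) = 1 + max(0, 0) = 1
depth(h(f(3, 3))) = 1 + depth(f(3, 3)) = 1 + 1 = 2
depth(h(h(f(3, 3)))) = 1 + depth(h(f(3, 3))) = 1 + 2 = 3
depth(f(h(h(f(3, 3))), h(h(3)))) = 1 + max(3, 2) = 4
depth(h(f(h(h(f(3, 3))), h(h(3))))) = 1 + depth(f(h(h(f(3, 3))), h(h(3)))) = 1 + 4 = 5
depth(f(h(h(3)), h(f(h(h(f(3, 3))), h(h(3)))))) = 1 + max(2, 5) = 6
depth(g(h(3), f(h(h(3)), h(f(h(h(f(3, 3))), h(h(3))))))) = 1 + max(1, 6) = 7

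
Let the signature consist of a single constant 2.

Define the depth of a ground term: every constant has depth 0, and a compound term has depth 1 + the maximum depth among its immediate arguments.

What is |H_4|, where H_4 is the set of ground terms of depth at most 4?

1

With no function symbols every ground term is a constant, so there is exactly 1 ground term at every depth bound.
N_0 = 1
N_1 = 1
N_2 = 1
N_3 = 1
N_4 = 1
Explicitly: 2.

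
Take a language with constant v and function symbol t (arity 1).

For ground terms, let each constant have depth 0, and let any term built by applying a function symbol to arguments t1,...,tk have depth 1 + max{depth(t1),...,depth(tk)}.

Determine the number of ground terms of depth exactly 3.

Let N_k count ground terms of depth at most k. Each non-constant term of depth ≤ k is some function symbol applied to depth-≤(k−1) arguments, giving N_k = 1 + N_{k-1}.
N_0 = 1
N_1 = 1 + 1 = 2
N_2 = 1 + 2 = 3
N_3 = 1 + 3 = 4
Terms of depth exactly 3: N_3 − N_2 = 4 − 3 = 1.

1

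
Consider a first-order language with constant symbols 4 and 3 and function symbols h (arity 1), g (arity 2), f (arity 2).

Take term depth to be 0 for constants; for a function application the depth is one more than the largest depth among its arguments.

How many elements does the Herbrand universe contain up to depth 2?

302

If N_k denotes the number of depth-≤k ground terms, the 2 constants give N_0 = 2, and each function symbol of arity r contributes N_{k-1}^r new terms at level k: N_k = 2 + N_{k-1} + N_{k-1}^2 + N_{k-1}^2.
N_0 = 2
N_1 = 2 + 2 + 2^2 + 2^2 = 12
N_2 = 2 + 12 + 12^2 + 12^2 = 302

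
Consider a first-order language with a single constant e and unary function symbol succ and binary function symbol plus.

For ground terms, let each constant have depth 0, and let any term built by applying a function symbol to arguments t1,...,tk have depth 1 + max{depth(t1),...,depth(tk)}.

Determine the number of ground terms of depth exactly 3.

170

If N_k denotes the number of depth-≤k ground terms, the 1 constant gives N_0 = 1, and each function symbol of arity r contributes N_{k-1}^r new terms at level k: N_k = 1 + N_{k-1} + N_{k-1}^2.
N_0 = 1
N_1 = 1 + 1 + 1^2 = 3
N_2 = 1 + 3 + 3^2 = 13
N_3 = 1 + 13 + 13^2 = 183
Terms of depth exactly 3: N_3 − N_2 = 183 − 13 = 170.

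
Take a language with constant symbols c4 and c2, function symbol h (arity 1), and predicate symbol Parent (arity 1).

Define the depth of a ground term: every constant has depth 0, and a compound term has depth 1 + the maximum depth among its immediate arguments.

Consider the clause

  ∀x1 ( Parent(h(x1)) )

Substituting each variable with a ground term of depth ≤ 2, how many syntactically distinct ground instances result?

6

Ground terms of depth ≤ 2:
  Write N_k for the number of ground terms of depth ≤ k. A term of depth ≤ k is either a constant or a function symbol applied to arguments of depth ≤ k−1, so N_k = 2 + N_{k-1}.
  N_0 = 2
  N_1 = 2 + 2 = 4
  N_2 = 2 + 4 = 6
  Explicitly: c4, c2, h(c4), h(c2), h(h(c4)), h(h(c2)).
So there are 6 ground terms available for substitution.
The variable x1 ranges independently over the available ground terms, and distinct assignments produce distinct instances.
Number of ground instances = 6.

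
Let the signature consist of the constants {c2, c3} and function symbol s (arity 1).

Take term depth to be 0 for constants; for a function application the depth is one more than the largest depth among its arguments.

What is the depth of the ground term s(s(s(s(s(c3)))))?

depth(s(c3)) = 1 + depth(c3) = 1 + 0 = 1
depth(s(s(c3))) = 1 + depth(s(c3)) = 1 + 1 = 2
depth(s(s(s(c3)))) = 1 + depth(s(s(c3))) = 1 + 2 = 3
depth(s(s(s(s(c3))))) = 1 + depth(s(s(s(c3)))) = 1 + 3 = 4
depth(s(s(s(s(s(c3)))))) = 1 + depth(s(s(s(s(c3))))) = 1 + 4 = 5

5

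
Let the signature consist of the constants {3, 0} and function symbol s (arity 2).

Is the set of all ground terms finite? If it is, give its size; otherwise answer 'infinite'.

The signature has at least one function symbol (s, arity 2) and at least one constant (3).
Iterating s gives infinitely many distinct ground terms: 3, s(3, 3), s(s(3, 3), s(3, 3)), ...
So the Herbrand universe is infinite.

infinite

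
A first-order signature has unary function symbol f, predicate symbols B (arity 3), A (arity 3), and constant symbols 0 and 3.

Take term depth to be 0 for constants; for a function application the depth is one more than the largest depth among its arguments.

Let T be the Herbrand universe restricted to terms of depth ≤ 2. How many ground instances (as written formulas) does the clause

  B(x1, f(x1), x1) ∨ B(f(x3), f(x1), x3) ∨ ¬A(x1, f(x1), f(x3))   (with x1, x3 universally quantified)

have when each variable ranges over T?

36

Ground terms of depth ≤ 2:
  Write N_k for the number of ground terms of depth ≤ k. A term of depth ≤ k is either a constant or a function symbol applied to arguments of depth ≤ k−1, so N_k = 2 + N_{k-1}.
  N_0 = 2
  N_1 = 2 + 2 = 4
  N_2 = 2 + 4 = 6
So there are 6 ground terms available for substitution.
The clause has 2 distinct variables (x1, x3), each appearing in the body. In the free term algebra distinct substitutions yield syntactically distinct ground instances.
Number of ground instances = 6^2 = 36.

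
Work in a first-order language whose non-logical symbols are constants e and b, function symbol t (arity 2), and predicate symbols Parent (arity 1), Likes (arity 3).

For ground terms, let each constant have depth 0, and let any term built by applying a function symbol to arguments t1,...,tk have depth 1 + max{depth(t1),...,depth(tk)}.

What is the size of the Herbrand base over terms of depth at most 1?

222

First count ground terms of depth ≤ 1.
Write N_k for the number of ground terms of depth ≤ k. A term of depth ≤ k is either a constant or a function symbol applied to arguments of depth ≤ k−1, so N_k = 2 + N_{k-1}^2.
N_0 = 2
N_1 = 2 + 2^2 = 6
Explicitly: e, b, t(e, e), t(e, b), t(b, e), t(b, b).
So |H| = 6.
A ground atom is a predicate applied to a tuple of terms from H, so the count is the sum over predicates of |H|^arity:
  Parent: 6;  Likes: 6^3 = 216
Total ground atoms: 6 + 216 = 222.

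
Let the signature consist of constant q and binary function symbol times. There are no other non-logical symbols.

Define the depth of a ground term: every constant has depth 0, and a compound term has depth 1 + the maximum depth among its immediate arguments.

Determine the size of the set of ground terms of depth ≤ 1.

Let N_k count ground terms of depth at most k. Each non-constant term of depth ≤ k is some function symbol applied to depth-≤(k−1) arguments, giving N_k = 1 + N_{k-1}^2.
N_0 = 1
N_1 = 1 + 1^2 = 2

2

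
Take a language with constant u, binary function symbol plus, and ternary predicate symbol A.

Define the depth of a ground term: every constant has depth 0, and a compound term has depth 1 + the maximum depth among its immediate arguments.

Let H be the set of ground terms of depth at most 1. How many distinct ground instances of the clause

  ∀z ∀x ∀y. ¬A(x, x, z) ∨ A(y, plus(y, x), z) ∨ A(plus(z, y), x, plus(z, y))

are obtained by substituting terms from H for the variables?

Ground terms of depth ≤ 1:
  If N_k denotes the number of depth-≤k ground terms, the 1 constant gives N_0 = 1, and each function symbol of arity r contributes N_{k-1}^r new terms at level k: N_k = 1 + N_{k-1}^2.
  N_0 = 1
  N_1 = 1 + 1^2 = 2
  Explicitly: u, plus(u, u).
So there are 2 ground terms available for substitution.
The clause has 3 distinct variables (z, x, y), each appearing in the body. In the free term algebra distinct substitutions yield syntactically distinct ground instances.
Number of ground instances = 2^3 = 8.

8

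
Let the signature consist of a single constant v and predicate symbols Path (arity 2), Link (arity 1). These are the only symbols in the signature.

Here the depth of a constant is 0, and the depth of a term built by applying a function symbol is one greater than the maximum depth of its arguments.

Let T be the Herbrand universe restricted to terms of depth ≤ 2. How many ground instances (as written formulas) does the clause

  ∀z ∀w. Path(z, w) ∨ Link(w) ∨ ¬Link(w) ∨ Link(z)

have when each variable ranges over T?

1

Ground terms of depth ≤ 2:
  With no function symbols every ground term is a constant, so there is exactly 1 ground term at every depth bound.
  N_0 = 1
  N_1 = 1
  N_2 = 1
  Explicitly: v.
So there is exactly 1 ground term available for substitution.
The body mentions every one of the 2 quantified variables; since ground terms form a free algebra, no two substitutions collapse to the same formula.
Number of ground instances = 1^2 = 1.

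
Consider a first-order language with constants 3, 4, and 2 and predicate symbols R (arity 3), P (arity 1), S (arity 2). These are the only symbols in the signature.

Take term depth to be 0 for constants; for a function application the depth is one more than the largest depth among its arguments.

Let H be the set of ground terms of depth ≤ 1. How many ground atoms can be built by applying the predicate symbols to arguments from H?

39

First count ground terms of depth ≤ 1.
With no function symbols every ground term is a constant, so there are exactly 3 ground terms at every depth bound.
N_0 = 3
N_1 = 3
Explicitly: 3, 4, 2.
So |H| = 3.
A ground atom is a predicate applied to a tuple of terms from H, so the count is the sum over predicates of |H|^arity:
  R: 3^3 = 27;  P: 3;  S: 3^2 = 9
Total ground atoms: 27 + 3 + 9 = 39.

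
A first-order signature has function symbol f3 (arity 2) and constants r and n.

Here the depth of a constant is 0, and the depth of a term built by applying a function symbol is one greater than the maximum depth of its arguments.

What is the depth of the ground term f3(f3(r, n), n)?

depth(f3(r, n)) = 1 + max(0, 0) = 1
depth(f3(f3(r, n), n)) = 1 + max(1, 0) = 2

2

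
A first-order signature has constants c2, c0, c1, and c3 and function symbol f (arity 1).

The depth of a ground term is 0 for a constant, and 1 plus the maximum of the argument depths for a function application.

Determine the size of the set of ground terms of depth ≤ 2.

If N_k denotes the number of depth-≤k ground terms, the 4 constants give N_0 = 4, and each function symbol of arity r contributes N_{k-1}^r new terms at level k: N_k = 4 + N_{k-1}.
N_0 = 4
N_1 = 4 + 4 = 8
N_2 = 4 + 8 = 12

12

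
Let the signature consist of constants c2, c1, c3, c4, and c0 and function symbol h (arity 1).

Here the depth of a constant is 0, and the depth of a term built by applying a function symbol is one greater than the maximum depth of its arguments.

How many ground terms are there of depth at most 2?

15

Write N_k for the number of ground terms of depth ≤ k. A term of depth ≤ k is either a constant or a function symbol applied to arguments of depth ≤ k−1, so N_k = 5 + N_{k-1}.
N_0 = 5
N_1 = 5 + 5 = 10
N_2 = 5 + 10 = 15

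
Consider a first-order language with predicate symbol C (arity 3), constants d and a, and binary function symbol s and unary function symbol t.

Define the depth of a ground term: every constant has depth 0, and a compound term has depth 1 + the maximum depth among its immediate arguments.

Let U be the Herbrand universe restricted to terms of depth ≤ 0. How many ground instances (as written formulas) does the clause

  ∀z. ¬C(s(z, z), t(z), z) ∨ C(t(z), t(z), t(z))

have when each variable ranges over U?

2

Ground terms of depth ≤ 0:
  Count level by level. With function symbols s/2, t/1, the terms of depth ≤ k are the 2 constants together with each function applied to depth-≤(k−1) tuples, so N_k = 2 + N_{k-1}^2 + N_{k-1}.
  N_0 = 2
  Explicitly: d, a.
So there are 2 ground terms available for substitution.
There is 1 variable to instantiate (z),  occurring in at least one literal, so different choices give different ground instances.
Number of ground instances = 2.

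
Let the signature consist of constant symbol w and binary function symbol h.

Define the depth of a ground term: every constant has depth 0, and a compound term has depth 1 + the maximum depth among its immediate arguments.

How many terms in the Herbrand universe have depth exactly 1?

If N_k denotes the number of depth-≤k ground terms, the 1 constant gives N_0 = 1, and each function symbol of arity r contributes N_{k-1}^r new terms at level k: N_k = 1 + N_{k-1}^2.
N_0 = 1
N_1 = 1 + 1^2 = 2
Terms of depth exactly 1: N_1 − N_0 = 2 − 1 = 1.

1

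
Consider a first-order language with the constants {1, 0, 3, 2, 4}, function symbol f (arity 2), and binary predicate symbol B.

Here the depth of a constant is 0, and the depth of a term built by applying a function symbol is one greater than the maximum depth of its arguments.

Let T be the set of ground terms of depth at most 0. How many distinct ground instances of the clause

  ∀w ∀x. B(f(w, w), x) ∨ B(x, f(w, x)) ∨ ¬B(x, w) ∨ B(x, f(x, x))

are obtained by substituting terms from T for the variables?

Ground terms of depth ≤ 0:
  Let N_k count ground terms of depth at most k. Each non-constant term of depth ≤ k is some function symbol applied to depth-≤(k−1) arguments, giving N_k = 5 + N_{k-1}^2.
  N_0 = 5
  Explicitly: 1, 0, 3, 2, 4.
So there are 5 ground terms available for substitution.
The clause has 2 distinct variables (w, x), each appearing in the body. In the free term algebra distinct substitutions yield syntactically distinct ground instances.
Number of ground instances = 5^2 = 25.

25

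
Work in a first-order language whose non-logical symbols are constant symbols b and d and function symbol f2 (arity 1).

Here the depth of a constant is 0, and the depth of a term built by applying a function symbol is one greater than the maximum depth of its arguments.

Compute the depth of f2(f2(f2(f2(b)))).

4

depth(f2(b)) = 1 + depth(b) = 1 + 0 = 1
depth(f2(f2(b))) = 1 + depth(f2(b)) = 1 + 1 = 2
depth(f2(f2(f2(b)))) = 1 + depth(f2(f2(b))) = 1 + 2 = 3
depth(f2(f2(f2(f2(b))))) = 1 + depth(f2(f2(f2(b)))) = 1 + 3 = 4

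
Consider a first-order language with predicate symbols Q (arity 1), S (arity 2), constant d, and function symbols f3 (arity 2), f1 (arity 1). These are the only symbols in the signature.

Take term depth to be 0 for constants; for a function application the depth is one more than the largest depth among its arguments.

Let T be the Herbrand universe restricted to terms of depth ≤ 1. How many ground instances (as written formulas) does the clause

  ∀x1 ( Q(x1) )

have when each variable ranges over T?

3

Ground terms of depth ≤ 1:
  Let N_k count ground terms of depth at most k. Each non-constant term of depth ≤ k is some function symbol applied to depth-≤(k−1) arguments, giving N_k = 1 + N_{k-1}^2 + N_{k-1}.
  N_0 = 1
  N_1 = 1 + 1^2 + 1 = 3
So there are 3 ground terms available for substitution.
The variable x1 ranges independently over the available ground terms, and distinct assignments produce distinct instances.
Number of ground instances = 3.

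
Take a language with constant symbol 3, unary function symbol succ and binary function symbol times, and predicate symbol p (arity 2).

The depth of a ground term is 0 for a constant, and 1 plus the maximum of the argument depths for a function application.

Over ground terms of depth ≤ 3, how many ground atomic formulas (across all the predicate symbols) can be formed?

First count ground terms of depth ≤ 3.
Let N_k count ground terms of depth at most k. Each non-constant term of depth ≤ k is some function symbol applied to depth-≤(k−1) arguments, giving N_k = 1 + N_{k-1} + N_{k-1}^2.
N_0 = 1
N_1 = 1 + 1 + 1^2 = 3
N_2 = 1 + 3 + 3^2 = 13
N_3 = 1 + 13 + 13^2 = 183
So |H| = 183.
Ground atoms are formed by filling each argument slot of a predicate with a term from H, so an r-ary predicate gives |H|^r atoms:
  p: 183^2 = 33489
Total ground atoms: 33489.

33489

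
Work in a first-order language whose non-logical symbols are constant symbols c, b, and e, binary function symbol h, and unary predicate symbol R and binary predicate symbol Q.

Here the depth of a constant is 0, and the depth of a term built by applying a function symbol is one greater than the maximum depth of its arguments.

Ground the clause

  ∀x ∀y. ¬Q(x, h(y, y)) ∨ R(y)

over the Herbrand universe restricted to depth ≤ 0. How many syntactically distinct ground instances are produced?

Ground terms of depth ≤ 0:
  Let N_k = |{terms of depth ≤ k}|. Then N_0 = 3 and N_k = 3 + N_{k-1}^2 for k ≥ 1 (one summand per function symbol, arity giving the exponent).
  N_0 = 3
So there are 3 ground terms available for substitution.
The body mentions every one of the 2 quantified variables; since ground terms form a free algebra, no two substitutions collapse to the same formula.
Number of ground instances = 3^2 = 9.

9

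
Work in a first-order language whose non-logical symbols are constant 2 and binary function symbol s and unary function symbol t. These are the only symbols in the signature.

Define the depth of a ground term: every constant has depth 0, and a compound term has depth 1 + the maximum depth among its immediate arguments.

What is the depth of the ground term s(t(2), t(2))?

depth(t(2)) = 1 + depth(2) = 1 + 0 = 1
depth(s(t(2), t(2))) = 1 + max(1, 1) = 2

2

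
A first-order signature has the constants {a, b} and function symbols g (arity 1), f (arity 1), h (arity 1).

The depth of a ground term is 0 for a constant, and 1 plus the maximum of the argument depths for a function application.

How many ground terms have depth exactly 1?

Let N_k count ground terms of depth at most k. Each non-constant term of depth ≤ k is some function symbol applied to depth-≤(k−1) arguments, giving N_k = 2 + N_{k-1} + N_{k-1} + N_{k-1}.
N_0 = 2
N_1 = 2 + 2 + 2 + 2 = 8
Terms of depth exactly 1: N_1 − N_0 = 8 − 2 = 6.

6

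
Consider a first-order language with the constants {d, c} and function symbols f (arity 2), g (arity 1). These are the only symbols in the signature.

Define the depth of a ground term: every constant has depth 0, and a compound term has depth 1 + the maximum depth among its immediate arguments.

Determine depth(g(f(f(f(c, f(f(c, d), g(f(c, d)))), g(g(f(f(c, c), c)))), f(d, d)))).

7

depth(f(c, d)) = 1 + max(0, 0) = 1
depth(g(f(c, d))) = 1 + depth(f(c, d)) = 1 + 1 = 2
depth(f(f(c, d), g(f(c, d)))) = 1 + max(1, 2) = 3
depth(f(c, f(f(c, d), g(f(c, d))))) = 1 + max(0, 3) = 4
depth(f(c, c)) = 1 + max(0, 0) = 1
depth(f(f(c, c), c)) = 1 + max(1, 0) = 2
depth(g(f(f(c, c), c))) = 1 + depth(f(f(c, c), c)) = 1 + 2 = 3
depth(g(g(f(f(c, c), c)))) = 1 + depth(g(f(f(c, c), c))) = 1 + 3 = 4
depth(f(f(c, f(f(c, d), g(f(c, d)))), g(g(f(f(c, c), c))))) = 1 + max(4, 4) = 5
depth(f(d, d)) = 1 + max(0, 0) = 1
depth(f(f(f(c, f(f(c, d), g(f(c, d)))), g(g(f(f(c, c), c)))), f(d, d))) = 1 + max(5, 1) = 6
depth(g(f(f(f(c, f(f(c, d), g(f(c, d)))), g(g(f(f(c, c), c)))), f(d, d)))) = 1 + depth(f(f(f(c, f(f(c, d), g(f(c, d)))), g(g(f(f(c, c), c)))), f(d, d))) = 1 + 6 = 7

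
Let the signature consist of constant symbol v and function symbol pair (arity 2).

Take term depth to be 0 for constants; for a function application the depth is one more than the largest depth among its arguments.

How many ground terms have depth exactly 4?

Let N_k = |{terms of depth ≤ k}|. Then N_0 = 1 and N_k = 1 + N_{k-1}^2 for k ≥ 1 (one summand per function symbol, arity giving the exponent).
N_0 = 1
N_1 = 1 + 1^2 = 2
N_2 = 1 + 2^2 = 5
N_3 = 1 + 5^2 = 26
N_4 = 1 + 26^2 = 677
Terms of depth exactly 4: N_4 − N_3 = 677 − 26 = 651.

651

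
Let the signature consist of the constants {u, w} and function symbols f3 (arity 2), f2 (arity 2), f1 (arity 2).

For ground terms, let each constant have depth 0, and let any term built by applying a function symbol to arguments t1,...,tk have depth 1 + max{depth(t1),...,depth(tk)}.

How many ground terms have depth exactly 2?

If N_k denotes the number of depth-≤k ground terms, the 2 constants give N_0 = 2, and each function symbol of arity r contributes N_{k-1}^r new terms at level k: N_k = 2 + N_{k-1}^2 + N_{k-1}^2 + N_{k-1}^2.
N_0 = 2
N_1 = 2 + 2^2 + 2^2 + 2^2 = 14
N_2 = 2 + 14^2 + 14^2 + 14^2 = 590
Terms of depth exactly 2: N_2 − N_1 = 590 − 14 = 576.

576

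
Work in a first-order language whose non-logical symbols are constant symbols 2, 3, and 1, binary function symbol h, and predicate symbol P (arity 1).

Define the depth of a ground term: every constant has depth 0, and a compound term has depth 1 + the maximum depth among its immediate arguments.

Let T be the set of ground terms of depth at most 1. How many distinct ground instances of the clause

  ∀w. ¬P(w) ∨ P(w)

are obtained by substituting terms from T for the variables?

12

Ground terms of depth ≤ 1:
  Count level by level. With function symbols h/2, the terms of depth ≤ k are the 3 constants together with each function applied to depth-≤(k−1) tuples, so N_k = 3 + N_{k-1}^2.
  N_0 = 3
  N_1 = 3 + 3^2 = 12
  Explicitly: 2, 3, 1, h(2, 2), h(2, 3), h(2, 1), h(3, 2), h(3, 3), h(3, 1), h(1, 2), h(1, 3), h(1, 1).
So there are 12 ground terms available for substitution.
There is 1 variable to instantiate (w),  occurring in at least one literal, so different choices give different ground instances.
Number of ground instances = 12.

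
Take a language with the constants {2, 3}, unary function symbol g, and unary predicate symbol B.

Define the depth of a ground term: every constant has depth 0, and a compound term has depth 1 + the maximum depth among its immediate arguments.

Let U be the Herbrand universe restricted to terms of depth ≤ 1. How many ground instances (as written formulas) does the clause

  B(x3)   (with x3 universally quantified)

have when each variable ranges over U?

Ground terms of depth ≤ 1:
  If N_k denotes the number of depth-≤k ground terms, the 2 constants give N_0 = 2, and each function symbol of arity r contributes N_{k-1}^r new terms at level k: N_k = 2 + N_{k-1}.
  N_0 = 2
  N_1 = 2 + 2 = 4
So there are 4 ground terms available for substitution.
The body mentions the single quantified variable x3; since ground terms form a free algebra, no two substitutions collapse to the same formula.
Number of ground instances = 4.

4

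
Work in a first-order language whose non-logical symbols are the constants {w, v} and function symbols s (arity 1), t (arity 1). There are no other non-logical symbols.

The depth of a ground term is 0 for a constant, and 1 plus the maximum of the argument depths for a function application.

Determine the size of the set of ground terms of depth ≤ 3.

30

Let N_k = |{terms of depth ≤ k}|. Then N_0 = 2 and N_k = 2 + N_{k-1} + N_{k-1} for k ≥ 1 (one summand per function symbol, arity giving the exponent).
N_0 = 2
N_1 = 2 + 2 + 2 = 6
N_2 = 2 + 6 + 6 = 14
N_3 = 2 + 14 + 14 = 30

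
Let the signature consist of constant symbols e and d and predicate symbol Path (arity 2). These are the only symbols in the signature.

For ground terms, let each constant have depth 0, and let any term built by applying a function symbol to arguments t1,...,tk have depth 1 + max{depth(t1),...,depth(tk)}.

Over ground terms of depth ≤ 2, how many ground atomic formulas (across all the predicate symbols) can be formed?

First count ground terms of depth ≤ 2.
With no function symbols every ground term is a constant, so there are exactly 2 ground terms at every depth bound.
N_0 = 2
N_1 = 2
N_2 = 2
Explicitly: e, d.
So |H| = 2.
For each predicate symbol, the number of ground atoms is |H| raised to its arity; summing:
  Path: 2^2 = 4
Total ground atoms: 4.

4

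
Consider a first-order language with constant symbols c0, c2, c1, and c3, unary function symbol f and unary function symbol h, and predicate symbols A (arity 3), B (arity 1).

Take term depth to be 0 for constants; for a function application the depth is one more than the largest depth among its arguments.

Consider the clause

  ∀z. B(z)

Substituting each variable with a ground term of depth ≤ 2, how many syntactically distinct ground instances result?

28

Ground terms of depth ≤ 2:
  Count level by level. With function symbols f/1, h/1, the terms of depth ≤ k are the 4 constants together with each function applied to depth-≤(k−1) tuples, so N_k = 4 + N_{k-1} + N_{k-1}.
  N_0 = 4
  N_1 = 4 + 4 + 4 = 12
  N_2 = 4 + 12 + 12 = 28
So there are 28 ground terms available for substitution.
The variable z ranges independently over the available ground terms, and distinct assignments produce distinct instances.
Number of ground instances = 28.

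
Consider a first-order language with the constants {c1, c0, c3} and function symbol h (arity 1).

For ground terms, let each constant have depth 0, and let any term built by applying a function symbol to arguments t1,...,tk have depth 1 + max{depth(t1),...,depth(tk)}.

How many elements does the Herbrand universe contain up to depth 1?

Let N_k = |{terms of depth ≤ k}|. Then N_0 = 3 and N_k = 3 + N_{k-1} for k ≥ 1 (one summand per function symbol, arity giving the exponent).
N_0 = 3
N_1 = 3 + 3 = 6
Explicitly: c1, c0, c3, h(c1), h(c0), h(c3).

6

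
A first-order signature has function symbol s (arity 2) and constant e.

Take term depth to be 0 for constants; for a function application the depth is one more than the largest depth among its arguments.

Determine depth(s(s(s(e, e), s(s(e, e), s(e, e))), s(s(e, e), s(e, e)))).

4

depth(s(e, e)) = 1 + max(0, 0) = 1
depth(s(s(e, e), s(e, e))) = 1 + max(1, 1) = 2
depth(s(s(e, e), s(s(e, e), s(e, e)))) = 1 + max(1, 2) = 3
depth(s(s(s(e, e), s(s(e, e), s(e, e))), s(s(e, e), s(e, e)))) = 1 + max(3, 2) = 4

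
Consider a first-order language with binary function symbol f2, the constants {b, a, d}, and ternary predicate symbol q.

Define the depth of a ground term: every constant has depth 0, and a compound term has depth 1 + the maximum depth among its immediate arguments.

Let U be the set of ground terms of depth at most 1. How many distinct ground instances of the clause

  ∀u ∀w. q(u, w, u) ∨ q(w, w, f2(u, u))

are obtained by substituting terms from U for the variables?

Ground terms of depth ≤ 1:
  Write N_k for the number of ground terms of depth ≤ k. A term of depth ≤ k is either a constant or a function symbol applied to arguments of depth ≤ k−1, so N_k = 3 + N_{k-1}^2.
  N_0 = 3
  N_1 = 3 + 3^2 = 12
  Explicitly: b, a, d, f2(b, b), f2(b, a), f2(b, d), f2(a, b), f2(a, a), f2(a, d), f2(d, b), f2(d, a), f2(d, d).
So there are 12 ground terms available for substitution.
The body mentions every one of the 2 quantified variables; since ground terms form a free algebra, no two substitutions collapse to the same formula.
Number of ground instances = 12^2 = 144.

144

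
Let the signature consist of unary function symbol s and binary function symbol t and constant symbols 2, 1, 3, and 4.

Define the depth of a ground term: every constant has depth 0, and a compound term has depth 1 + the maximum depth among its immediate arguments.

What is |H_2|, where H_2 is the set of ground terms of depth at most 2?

604

Count level by level. With function symbols s/1, t/2, the terms of depth ≤ k are the 4 constants together with each function applied to depth-≤(k−1) tuples, so N_k = 4 + N_{k-1} + N_{k-1}^2.
N_0 = 4
N_1 = 4 + 4 + 4^2 = 24
N_2 = 4 + 24 + 24^2 = 604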